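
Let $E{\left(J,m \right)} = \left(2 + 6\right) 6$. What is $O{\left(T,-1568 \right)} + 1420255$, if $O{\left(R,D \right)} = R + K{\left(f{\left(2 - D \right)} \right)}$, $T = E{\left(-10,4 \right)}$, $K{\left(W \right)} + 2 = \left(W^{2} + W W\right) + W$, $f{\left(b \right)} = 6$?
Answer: $1420379$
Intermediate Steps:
$E{\left(J,m \right)} = 48$ ($E{\left(J,m \right)} = 8 \cdot 6 = 48$)
$K{\left(W \right)} = -2 + W + 2 W^{2}$ ($K{\left(W \right)} = -2 + \left(\left(W^{2} + W W\right) + W\right) = -2 + \left(\left(W^{2} + W^{2}\right) + W\right) = -2 + \left(2 W^{2} + W\right) = -2 + \left(W + 2 W^{2}\right) = -2 + W + 2 W^{2}$)
$T = 48$
$O{\left(R,D \right)} = 76 + R$ ($O{\left(R,D \right)} = R + \left(-2 + 6 + 2 \cdot 6^{2}\right) = R + \left(-2 + 6 + 2 \cdot 36\right) = R + \left(-2 + 6 + 72\right) = R + 76 = 76 + R$)
$O{\left(T,-1568 \right)} + 1420255 = \left(76 + 48\right) + 1420255 = 124 + 1420255 = 1420379$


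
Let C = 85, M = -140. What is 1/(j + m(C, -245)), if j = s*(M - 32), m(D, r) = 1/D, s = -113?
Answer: 85/1652061 ≈ 5.1451e-5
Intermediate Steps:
j = 19436 (j = -113*(-140 - 32) = -113*(-172) = 19436)
1/(j + m(C, -245)) = 1/(19436 + 1/85) = 1/(1652061/85) = 85/1652061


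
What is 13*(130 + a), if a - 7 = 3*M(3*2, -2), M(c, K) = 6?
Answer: 2015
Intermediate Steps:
a = 25 (a = 7 + 3*6 = 7 + 18 = 25)
13*(130 + a) = 13*(130 + 25) = 13*155 = 2015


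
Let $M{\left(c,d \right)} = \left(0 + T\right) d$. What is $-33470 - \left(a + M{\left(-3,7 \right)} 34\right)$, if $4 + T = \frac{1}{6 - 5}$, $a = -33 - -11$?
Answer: $-32734$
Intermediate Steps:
$a = -22$ ($a = -33 + 11 = -22$)
$T = -3$ ($T = -4 + \frac{1}{6 - 5} = -4 + 1^{-1} = -4 + 1 = -3$)
$M{\left(c,d \right)} = - 3 d$ ($M{\left(c,d \right)} = \left(0 - 3\right) d = - 3 d$)
$-33470 - \left(a + M{\left(-3,7 \right)} 34\right) = -33470 - \left(-22 + \left(-3\right) 7 \cdot 34\right) = -33470 - \left(-22 - 714\right) = -33470 - -736 = -33470 + 736 = -32734$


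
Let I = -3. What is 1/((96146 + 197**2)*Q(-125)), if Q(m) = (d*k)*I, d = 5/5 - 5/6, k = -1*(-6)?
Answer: -1/404865 ≈ -2.4700e-6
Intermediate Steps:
k = 6
d = 1/6 (d = 5*(1/5) - 5*1/6 = 1 - 5/6 = 1/6 ≈ 0.16667)
Q(m) = -3 (Q(m) = ((1/6)*6)*(-3) = 1*(-3) = -3)
1/((96146 + 197**2)*Q(-125)) = 1/((96146 + 197**2)*(-3)) = -1/3/(96146 + 38809) = -1/3/134955 = (1/134955)*(-1/3) = -1/404865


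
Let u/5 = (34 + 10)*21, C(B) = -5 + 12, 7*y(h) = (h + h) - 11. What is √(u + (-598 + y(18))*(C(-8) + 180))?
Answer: 27*I*√7161/7 ≈ 326.4*I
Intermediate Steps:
y(h) = -11/7 + 2*h/7 (y(h) = ((h + h) - 11)/7 = (2*h - 11)/7 = (-11 + 2*h)/7 = -11/7 + 2*h/7)
C(B) = 7
u = 4620 (u = 5*((34 + 10)*21) = 5*(44*21) = 5*924 = 4620)
√(u + (-598 + y(18))*(C(-8) + 180)) = √(4620 + (-598 + (-11/7 + (2/7)*18))*(7 + 180)) = √(4620 + (-598 + (-11/7 + 36/7))*187) = √(4620 + (-598 + 25/7)*187) = √(4620 - 4161/7*187) = √(4620 - 778107/7) = √(-745767/7) = 27*I*√7161/7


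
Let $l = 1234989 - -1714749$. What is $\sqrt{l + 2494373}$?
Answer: $\sqrt{5444111} \approx 2333.3$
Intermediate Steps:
$l = 2949738$ ($l = 1234989 + 1714749 = 2949738$)
$\sqrt{l + 2494373} = \sqrt{2949738 + 2494373} = \sqrt{5444111}$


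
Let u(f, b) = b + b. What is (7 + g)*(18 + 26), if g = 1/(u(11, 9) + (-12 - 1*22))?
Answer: 1221/4 ≈ 305.25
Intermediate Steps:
u(f, b) = 2*b
g = -1/16 (g = 1/(2*9 + (-12 - 1*22)) = 1/(18 + (-12 - 22)) = 1/(18 - 34) = 1/(-16) = -1/16 ≈ -0.062500)
(7 + g)*(18 + 26) = (7 - 1/16)*(18 + 26) = (111/16)*44 = 1221/4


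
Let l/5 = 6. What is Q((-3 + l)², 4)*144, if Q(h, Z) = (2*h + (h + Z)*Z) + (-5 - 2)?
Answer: 631152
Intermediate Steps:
l = 30 (l = 5*6 = 30)
Q(h, Z) = -7 + 2*h + Z*(Z + h) (Q(h, Z) = (2*h + (Z + h)*Z) - 7 = (2*h + Z*(Z + h)) - 7 = -7 + 2*h + Z*(Z + h))
Q((-3 + l)², 4)*144 = (-7 + 4² + 2*(-3 + 30)² + 4*(-3 + 30)²)*144 = (-7 + 16 + 2*27² + 4*27²)*144 = (-7 + 16 + 2*729 + 4*729)*144 = (-7 + 16 + 1458 + 2916)*144 = 4383*144 = 631152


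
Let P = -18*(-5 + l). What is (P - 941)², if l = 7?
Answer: 954529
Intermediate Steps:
P = -36 (P = -18*(-5 + 7) = -18*2 = -36)
(P - 941)² = (-36 - 941)² = (-977)² = 954529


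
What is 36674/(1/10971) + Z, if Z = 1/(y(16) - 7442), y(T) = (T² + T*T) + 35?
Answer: 2774206380329/6895 ≈ 4.0235e+8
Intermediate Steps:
y(T) = 35 + 2*T² (y(T) = (T² + T²) + 35 = 2*T² + 35 = 35 + 2*T²)
Z = -1/6895 (Z = 1/((35 + 2*16²) - 7442) = 1/((35 + 2*256) - 7442) = 1/((35 + 512) - 7442) = 1/(547 - 7442) = 1/(-6895) = -1/6895 ≈ -0.00014503)
36674/(1/10971) + Z = 36674/(1/10971) - 1/6895 = 36674*10971 - 1/6895 = 402350454 - 1/6895 = 2774206380329/6895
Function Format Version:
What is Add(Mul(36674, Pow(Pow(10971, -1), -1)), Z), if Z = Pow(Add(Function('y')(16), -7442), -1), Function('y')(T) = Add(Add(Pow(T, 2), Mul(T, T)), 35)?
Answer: Rational(2774206380329, 6895) ≈ 4.0235e+8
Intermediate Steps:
Function('y')(T) = Add(35, Mul(2, Pow(T, 2))) (Function('y')(T) = Add(Add(Pow(T, 2), Pow(T, 2)), 35) = Add(Mul(2, Pow(T, 2)), 35) = Add(35, Mul(2, Pow(T, 2))))
Z = Rational(-1, 6895) (Z = Pow(Add(Add(35, Mul(2, Pow(16, 2))), -7442), -1) = Pow(Add(Add(35, Mul(2, 256)), -7442), -1) = Pow(Add(Add(35, 512), -7442), -1) = Pow(Add(547, -7442), -1) = Pow(-6895, -1) = Rational(-1, 6895) ≈ -0.00014503)
Add(Mul(36674, Pow(Pow(10971, -1), -1)), Z) = Add(Mul(36674, Pow(Pow(10971, -1), -1)), Rational(-1, 6895)) = Add(Mul(36674, Pow(Rational(1, 10971), -1)), Rational(-1, 6895)) = Add(Mul(36674, 10971), Rational(-1, 6895)) = Add(402350454, Rational(-1, 6895)) = Rational(2774206380329, 6895)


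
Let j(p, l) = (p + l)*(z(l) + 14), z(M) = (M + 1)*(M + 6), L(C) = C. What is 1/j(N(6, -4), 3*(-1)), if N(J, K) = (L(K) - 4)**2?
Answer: 1/488 ≈ 0.0020492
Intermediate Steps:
N(J, K) = (-4 + K)**2 (N(J, K) = (K - 4)**2 = (-4 + K)**2)
z(M) = (1 + M)*(6 + M)
j(p, l) = (l + p)*(20 + l**2 + 7*l) (j(p, l) = (p + l)*((6 + l**2 + 7*l) + 14) = (l + p)*(20 + l**2 + 7*l))
1/j(N(6, -4), 3*(-1)) = 1/((3*(-1))**3 + 7*(3*(-1))**2 + 20*(3*(-1)) + 20*(-4 - 4)**2 + (-4 - 4)**2*(3*(-1))**2 + 7*(3*(-1))*(-4 - 4)**2) = 1/((-3)**3 + 7*(-3)**2 + 20*(-3) + 20*(-8)**2 + (-8)**2*(-3)**2 + 7*(-3)*(-8)**2) = 1/(-27 + 7*9 - 60 + 20*64 + 64*9 + 7*(-3)*64) = 1/(-27 + 63 - 60 + 1280 + 576 - 1344) = 1/488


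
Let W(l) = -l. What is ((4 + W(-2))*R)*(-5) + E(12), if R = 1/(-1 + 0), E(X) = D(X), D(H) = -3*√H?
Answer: 30 - 6*√3 ≈ 19.608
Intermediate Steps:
E(X) = -3*√X
R = -1 (R = 1/(-1) = -1)
((4 + W(-2))*R)*(-5) + E(12) = ((4 - 1*(-2))*(-1))*(-5) - 6*√3 = ((4 + 2)*(-1))*(-5) - 6*√3 = (6*(-1))*(-5) - 6*√3 = -6*(-5) - 6*√3 = 30 - 6*√3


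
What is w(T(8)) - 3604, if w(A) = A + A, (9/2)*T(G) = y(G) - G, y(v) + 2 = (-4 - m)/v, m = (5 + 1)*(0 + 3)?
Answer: -10829/3 ≈ -3609.7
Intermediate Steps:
m = 18 (m = 6*3 = 18)
y(v) = -2 - 22/v (y(v) = -2 + (-4 - 1*18)/v = -2 + (-4 - 18)/v = -2 - 22/v)
T(G) = -4/9 - 44/(9*G) - 2*G/9 (T(G) = 2*((-2 - 22/G) - G)/9 = 2*(-2 - G - 22/G)/9 = -4/9 - 44/(9*G) - 2*G/9)
w(A) = 2*A
w(T(8)) - 3604 = 2*((2/9)*(-22 - 1*8**2 - 2*8)/8) - 3604 = 2*((2/9)*(1/8)*(-22 - 1*64 - 16)) - 3604 = 2*((2/9)*(1/8)*(-22 - 64 - 16)) - 3604 = 2*((2/9)*(1/8)*(-102)) - 3604 = 2*(-17/6) - 3604 = -17/3 - 3604 = -10829/3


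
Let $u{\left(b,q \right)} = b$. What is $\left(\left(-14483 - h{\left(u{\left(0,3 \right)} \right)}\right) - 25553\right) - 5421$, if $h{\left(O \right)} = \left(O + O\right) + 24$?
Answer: $-45481$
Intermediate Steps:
$h{\left(O \right)} = 24 + 2 O$ ($h{\left(O \right)} = 2 O + 24 = 24 + 2 O$)
$\left(\left(-14483 - h{\left(u{\left(0,3 \right)} \right)}\right) - 25553\right) - 5421 = \left(\left(-14483 - \left(24 + 2 \cdot 0\right)\right) - 25553\right) - 5421 = \left(\left(-14483 - \left(24 + 0\right)\right) - 25553\right) - 5421 = \left(\left(-14483 - 24\right) - 25553\right) - 5421 = \left(-14507 - 25553\right) - 5421 = -40060 - 5421 = -45481$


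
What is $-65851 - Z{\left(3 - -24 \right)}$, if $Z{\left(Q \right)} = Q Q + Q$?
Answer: $-66607$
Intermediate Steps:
$Z{\left(Q \right)} = Q + Q^{2}$ ($Z{\left(Q \right)} = Q^{2} + Q = Q + Q^{2}$)
$-65851 - Z{\left(3 - -24 \right)} = -65851 - \left(3 - -24\right) \left(1 + \left(3 - -24\right)\right) = -65851 - \left(3 + 24\right) \left(1 + \left(3 + 24\right)\right) = -65851 - 27 \left(1 + 27\right) = -65851 - 27 \cdot 28 = -65851 - 756 = -66607$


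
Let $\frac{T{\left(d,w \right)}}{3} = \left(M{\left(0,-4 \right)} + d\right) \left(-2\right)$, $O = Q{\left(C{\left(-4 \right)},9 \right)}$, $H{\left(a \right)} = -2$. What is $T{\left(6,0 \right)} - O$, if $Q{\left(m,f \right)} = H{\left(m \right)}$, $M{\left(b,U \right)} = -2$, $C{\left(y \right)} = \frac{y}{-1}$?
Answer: $-22$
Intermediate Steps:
$C{\left(y \right)} = - y$ ($C{\left(y \right)} = y \left(-1\right) = - y$)
$Q{\left(m,f \right)} = -2$
$O = -2$
$T{\left(d,w \right)} = 12 - 6 d$ ($T{\left(d,w \right)} = 3 \left(-2 + d\right) \left(-2\right) = 3 \left(4 - 2 d\right) = 12 - 6 d$)
$T{\left(6,0 \right)} - O = \left(12 - 36\right) - -2 = \left(12 - 36\right) + 2 = -24 + 2 = -22$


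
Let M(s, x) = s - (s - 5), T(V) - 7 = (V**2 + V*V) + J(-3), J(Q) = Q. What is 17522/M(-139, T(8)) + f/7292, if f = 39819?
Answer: 127969519/36460 ≈ 3509.9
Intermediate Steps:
T(V) = 4 + 2*V**2 (T(V) = 7 + ((V**2 + V*V) - 3) = 7 + ((V**2 + V**2) - 3) = 7 + (2*V**2 - 3) = 7 + (-3 + 2*V**2) = 4 + 2*V**2)
M(s, x) = 5 (M(s, x) = s - (-5 + s) = s + (5 - s) = 5)
17522/M(-139, T(8)) + f/7292 = 17522/5 + 39819/7292 = 127969519/36460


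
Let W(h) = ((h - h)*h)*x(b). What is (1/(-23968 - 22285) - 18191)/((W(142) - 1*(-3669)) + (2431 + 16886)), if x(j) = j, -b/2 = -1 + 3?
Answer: -420694162/531585729 ≈ -0.79140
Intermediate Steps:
b = -4 (b = -2*(-1 + 3) = -2*2 = -4)
W(h) = 0 (W(h) = ((h - h)*h)*(-4) = (0*h)*(-4) = 0*(-4) = 0)
(1/(-23968 - 22285) - 18191)/((W(142) - 1*(-3669)) + (2431 + 16886)) = (1/(-23968 - 22285) - 18191)/((0 - 1*(-3669)) + (2431 + 16886)) = (1/(-46253) - 18191)/((0 + 3669) + 19317) = (-1/46253 - 18191)/(3669 + 19317) = -841388324/46253/22986 = -841388324/46253*1/22986 = -420694162/531585729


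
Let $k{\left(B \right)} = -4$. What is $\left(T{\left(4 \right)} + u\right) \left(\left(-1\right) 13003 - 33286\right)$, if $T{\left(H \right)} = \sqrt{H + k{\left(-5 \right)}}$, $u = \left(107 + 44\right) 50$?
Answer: $-349481950$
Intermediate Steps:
$u = 7550$ ($u = 151 \cdot 50 = 7550$)
$T{\left(H \right)} = \sqrt{-4 + H}$ ($T{\left(H \right)} = \sqrt{H - 4} = \sqrt{-4 + H}$)
$\left(T{\left(4 \right)} + u\right) \left(\left(-1\right) 13003 - 33286\right) = \left(\sqrt{-4 + 4} + 7550\right) \left(\left(-1\right) 13003 - 33286\right) = \left(\sqrt{0} + 7550\right) \left(-13003 - 33286\right) = \left(0 + 7550\right) \left(-46289\right) = 7550 \left(-46289\right) = -349481950$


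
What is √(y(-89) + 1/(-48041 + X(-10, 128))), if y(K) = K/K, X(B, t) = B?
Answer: 155*√10678/16017 ≈ 0.99999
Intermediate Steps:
y(K) = 1
√(y(-89) + 1/(-48041 + X(-10, 128))) = √(1 + 1/(-48041 - 10)) = √(1 + 1/(-48051)) = √(1 - 1/48051) = √(48050/48051) = 155*√10678/16017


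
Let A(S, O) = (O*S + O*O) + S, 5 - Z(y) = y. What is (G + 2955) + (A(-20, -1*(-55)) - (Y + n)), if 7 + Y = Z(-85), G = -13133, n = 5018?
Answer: -13374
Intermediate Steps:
Z(y) = 5 - y
Y = 83 (Y = -7 + (5 - 1*(-85)) = -7 + (5 + 85) = -7 + 90 = 83)
A(S, O) = S + O² + O*S (A(S, O) = (O*S + O²) + S = (O² + O*S) + S = S + O² + O*S)
(G + 2955) + (A(-20, -1*(-55)) - (Y + n)) = (-13133 + 2955) + ((-20 + (-1*(-55))² - 1*(-55)*(-20)) - (83 + 5018)) = -10178 + ((-20 + 55² + 55*(-20)) - 1*5101) = -10178 + ((-20 + 3025 - 1100) - 5101) = -10178 + (1905 - 5101) = -10178 - 3196 = -13374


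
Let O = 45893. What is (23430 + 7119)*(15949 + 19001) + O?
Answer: 1067733443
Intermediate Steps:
(23430 + 7119)*(15949 + 19001) + O = (23430 + 7119)*(15949 + 19001) + 45893 = 30549*34950 + 45893 = 1067687550 + 45893 = 1067733443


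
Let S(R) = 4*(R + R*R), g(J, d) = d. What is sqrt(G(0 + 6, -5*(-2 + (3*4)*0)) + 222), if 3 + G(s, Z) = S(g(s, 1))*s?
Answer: sqrt(267) ≈ 16.340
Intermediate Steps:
S(R) = 4*R + 4*R**2 (S(R) = 4*(R + R**2) = 4*R + 4*R**2)
G(s, Z) = -3 + 8*s (G(s, Z) = -3 + (4*1*(1 + 1))*s = -3 + (4*1*2)*s = -3 + 8*s)
sqrt(G(0 + 6, -5*(-2 + (3*4)*0)) + 222) = sqrt((-3 + 8*(0 + 6)) + 222) = sqrt((-3 + 8*6) + 222) = sqrt((-3 + 48) + 222) = sqrt(45 + 222) = sqrt(267)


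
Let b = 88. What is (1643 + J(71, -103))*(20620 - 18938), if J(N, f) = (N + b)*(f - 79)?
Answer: -45910190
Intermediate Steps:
J(N, f) = (-79 + f)*(88 + N) (J(N, f) = (N + 88)*(f - 79) = (88 + N)*(-79 + f) = (-79 + f)*(88 + N))
(1643 + J(71, -103))*(20620 - 18938) = (1643 + (-6952 - 79*71 + 88*(-103) + 71*(-103)))*(20620 - 18938) = (1643 + (-6952 - 5609 - 9064 - 7313))*1682 = (1643 - 28938)*1682 = -27295*1682 = -45910190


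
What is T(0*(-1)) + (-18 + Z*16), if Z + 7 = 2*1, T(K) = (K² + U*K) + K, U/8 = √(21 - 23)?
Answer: -98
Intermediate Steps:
U = 8*I*√2 (U = 8*√(21 - 23) = 8*√(-2) = 8*(I*√2) = 8*I*√2 ≈ 11.314*I)
T(K) = K + K² + 8*I*K*√2 (T(K) = (K² + (8*I*√2)*K) + K = (K² + 8*I*K*√2) + K = K + K² + 8*I*K*√2)
Z = -5 (Z = -7 + 2*1 = -7 + 2 = -5)
T(0*(-1)) + (-18 + Z*16) = (0*(-1))*(1 + 0*(-1) + 8*I*√2) + (-18 - 5*16) = 0*(1 + 0 + 8*I*√2) + (-18 - 80) = 0*(1 + 8*I*√2) - 98 = 0 - 98 = -98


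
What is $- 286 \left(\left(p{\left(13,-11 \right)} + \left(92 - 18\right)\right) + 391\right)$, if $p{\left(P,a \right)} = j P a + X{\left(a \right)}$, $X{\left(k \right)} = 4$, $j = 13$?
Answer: $397540$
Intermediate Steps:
$p{\left(P,a \right)} = 4 + 13 P a$ ($p{\left(P,a \right)} = 13 P a + 4 = 4 + 13 P a$)
$- 286 \left(\left(p{\left(13,-11 \right)} + \left(92 - 18\right)\right) + 391\right) = - 286 \left(\left(\left(4 + 13 \cdot 13 \left(-11\right)\right) + \left(92 - 18\right)\right) + 391\right) = - 286 \left(\left(\left(4 - 1859\right) + 74\right) + 391\right) = - 286 \left(\left(-1855 + 74\right) + 391\right) = - 286 \left(-1781 + 391\right) = \left(-286\right) \left(-1390\right) = 397540$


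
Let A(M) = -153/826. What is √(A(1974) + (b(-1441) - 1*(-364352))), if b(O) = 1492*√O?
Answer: √(248588498774 + 1017955792*I*√1441)/826 ≈ 605.42 + 46.775*I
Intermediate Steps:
A(M) = -153/826 (A(M) = -153*1/826 = -153/826)
√(A(1974) + (b(-1441) - 1*(-364352))) = √(-153/826 + (1492*√(-1441) - 1*(-364352))) = √(-153/826 + (1492*(I*√1441) + 364352)) = √(-153/826 + (1492*I*√1441 + 364352)) = √(-153/826 + (364352 + 1492*I*√1441)) = √(300954599/826 + 1492*I*√1441)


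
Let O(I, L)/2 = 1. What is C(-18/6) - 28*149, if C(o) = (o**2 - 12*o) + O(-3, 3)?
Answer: -4125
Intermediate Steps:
O(I, L) = 2 (O(I, L) = 2*1 = 2)
C(o) = 2 + o**2 - 12*o (C(o) = (o**2 - 12*o) + 2 = 2 + o**2 - 12*o)
C(-18/6) - 28*149 = (2 + (-18/6)**2 - (-216)/6) - 28*149 = (2 + (-18*1/6)**2 - (-216)/6) - 4172 = (2 + (-3)**2 - 12*(-3)) - 4172 = (2 + 9 + 36) - 4172 = 47 - 4172 = -4125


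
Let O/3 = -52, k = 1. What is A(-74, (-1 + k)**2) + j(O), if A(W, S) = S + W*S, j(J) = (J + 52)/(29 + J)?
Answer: 104/127 ≈ 0.81890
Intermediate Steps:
O = -156 (O = 3*(-52) = -156)
j(J) = (52 + J)/(29 + J)
A(W, S) = S + S*W
A(-74, (-1 + k)**2) + j(O) = (-1 + 1)**2*(1 - 74) + (52 - 156)/(29 - 156) = 0**2*(-73) - 104/(-127) = 0*(-73) - 1/127*(-104) = 0 + 104/127 = 104/127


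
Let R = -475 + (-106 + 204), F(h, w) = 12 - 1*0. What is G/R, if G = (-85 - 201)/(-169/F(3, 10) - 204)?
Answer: -264/75893 ≈ -0.0034786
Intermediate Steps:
F(h, w) = 12 (F(h, w) = 12 + 0 = 12)
R = -377 (R = -475 + 98 = -377)
G = 3432/2617 (G = (-85 - 201)/(-169/12 - 204) = -286/(-169*1/12 - 204) = -286/(-169/12 - 204) = -286/(-2617/12) = -286*(-12/2617) = 3432/2617 ≈ 1.3114)
G/R = (3432/2617)/(-377) = (3432/2617)*(-1/377) = -264/75893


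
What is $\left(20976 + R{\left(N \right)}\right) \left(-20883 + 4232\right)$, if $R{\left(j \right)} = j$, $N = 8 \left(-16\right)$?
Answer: $-347140048$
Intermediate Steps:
$N = -128$
$\left(20976 + R{\left(N \right)}\right) \left(-20883 + 4232\right) = \left(20976 - 128\right) \left(-20883 + 4232\right) = 20848 \left(-16651\right) = -347140048$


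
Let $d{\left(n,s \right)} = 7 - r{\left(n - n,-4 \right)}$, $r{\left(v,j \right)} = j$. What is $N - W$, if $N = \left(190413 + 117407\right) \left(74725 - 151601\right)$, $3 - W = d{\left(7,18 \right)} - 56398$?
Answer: $-23664026710$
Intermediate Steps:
$d{\left(n,s \right)} = 11$ ($d{\left(n,s \right)} = 7 - -4 = 7 + 4 = 11$)
$W = 56390$ ($W = 3 - \left(11 - 56398\right) = 3 - -56387 = 3 + 56387 = 56390$)
$N = -23663970320$ ($N = 307820 \left(-76876\right) = -23663970320$)
$N - W = -23663970320 - 56390 = -23664026710$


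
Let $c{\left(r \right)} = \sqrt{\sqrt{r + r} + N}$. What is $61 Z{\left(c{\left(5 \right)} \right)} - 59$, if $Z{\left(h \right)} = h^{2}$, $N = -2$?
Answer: $-181 + 61 \sqrt{10} \approx 11.899$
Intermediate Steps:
$c{\left(r \right)} = \sqrt{-2 + \sqrt{2} \sqrt{r}}$ ($c{\left(r \right)} = \sqrt{\sqrt{r + r} - 2} = \sqrt{\sqrt{2 r} - 2} = \sqrt{\sqrt{2} \sqrt{r} - 2} = \sqrt{-2 + \sqrt{2} \sqrt{r}}$)
$61 Z{\left(c{\left(5 \right)} \right)} - 59 = 61 \left(\sqrt{-2 + \sqrt{2} \sqrt{5}}\right)^{2} - 59 = 61 \left(\sqrt{-2 + \sqrt{10}}\right)^{2} - 59 = 61 \left(-2 + \sqrt{10}\right) - 59 = \left(-122 + 61 \sqrt{10}\right) - 59 = -181 + 61 \sqrt{10}$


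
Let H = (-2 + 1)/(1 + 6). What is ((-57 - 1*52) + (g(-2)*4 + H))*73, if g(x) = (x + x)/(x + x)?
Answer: -53728/7 ≈ -7675.4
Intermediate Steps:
g(x) = 1 (g(x) = (2*x)/((2*x)) = (2*x)*(1/(2*x)) = 1)
H = -⅐ (H = -1/7 = -1*⅐ = -⅐ ≈ -0.14286)
((-57 - 1*52) + (g(-2)*4 + H))*73 = ((-57 - 1*52) + (1*4 - ⅐))*73 = ((-57 - 52) + (4 - ⅐))*73 = (-109 + 27/7)*73 = -736/7*73 = -53728/7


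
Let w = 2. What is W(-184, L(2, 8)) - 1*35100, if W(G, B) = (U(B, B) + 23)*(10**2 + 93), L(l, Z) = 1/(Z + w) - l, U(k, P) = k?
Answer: -310277/10 ≈ -31028.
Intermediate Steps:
L(l, Z) = 1/(2 + Z) - l (L(l, Z) = 1/(Z + 2) - l = 1/(2 + Z) - l)
W(G, B) = 4439 + 193*B (W(G, B) = (B + 23)*(10**2 + 93) = (23 + B)*(100 + 93) = (23 + B)*193 = 4439 + 193*B)
W(-184, L(2, 8)) - 1*35100 = (4439 + 193*((1 - 2*2 - 1*8*2)/(2 + 8))) - 1*35100 = (4439 + 193*((1 - 4 - 16)/10)) - 35100 = (4439 + 193*((1/10)*(-19))) - 35100 = (4439 + 193*(-19/10)) - 35100 = (4439 - 3667/10) - 35100 = 40723/10 - 35100 = -310277/10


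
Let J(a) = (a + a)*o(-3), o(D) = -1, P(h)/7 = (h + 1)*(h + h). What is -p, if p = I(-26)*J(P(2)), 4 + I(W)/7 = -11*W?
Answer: 331632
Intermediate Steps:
P(h) = 14*h*(1 + h) (P(h) = 7*((h + 1)*(h + h)) = 7*((1 + h)*(2*h)) = 7*(2*h*(1 + h)) = 14*h*(1 + h))
I(W) = -28 - 77*W (I(W) = -28 + 7*(-11*W) = -28 - 77*W)
J(a) = -2*a (J(a) = (a + a)*(-1) = (2*a)*(-1) = -2*a)
p = -331632 (p = (-28 - 77*(-26))*(-28*2*(1 + 2)) = (-28 + 2002)*(-28*2*3) = 1974*(-2*84) = 1974*(-168) = -331632)
-p = -1*(-331632) = 331632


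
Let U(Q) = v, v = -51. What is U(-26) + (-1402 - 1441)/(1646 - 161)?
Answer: -78578/1485 ≈ -52.914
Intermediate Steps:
U(Q) = -51
U(-26) + (-1402 - 1441)/(1646 - 161) = -51 + (-1402 - 1441)/(1646 - 161) = -51 - 2843/1485 = -78578/1485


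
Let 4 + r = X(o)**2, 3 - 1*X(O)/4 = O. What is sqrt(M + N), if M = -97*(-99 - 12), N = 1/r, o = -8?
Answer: sqrt(10047291135)/966 ≈ 103.76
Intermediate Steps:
X(O) = 12 - 4*O
r = 1932 (r = -4 + (12 - 4*(-8))**2 = -4 + (12 + 32)**2 = -4 + 44**2 = -4 + 1936 = 1932)
N = 1/1932 ≈ 0.00051760
M = 10767 (M = -97*(-111) = 10767)
sqrt(M + N) = sqrt(10767 + 1/1932) = sqrt(20801845/1932) = sqrt(10047291135)/966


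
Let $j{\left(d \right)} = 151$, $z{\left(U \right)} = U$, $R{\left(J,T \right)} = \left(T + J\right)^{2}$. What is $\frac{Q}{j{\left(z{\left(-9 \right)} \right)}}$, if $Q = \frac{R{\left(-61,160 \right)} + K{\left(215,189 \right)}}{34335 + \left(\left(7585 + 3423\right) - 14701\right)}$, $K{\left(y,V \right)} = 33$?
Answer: $\frac{1639}{771157} \approx 0.0021254$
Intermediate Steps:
$R{\left(J,T \right)} = \left(J + T\right)^{2}$
$Q = \frac{1639}{5107}$ ($Q = \frac{\left(-61 + 160\right)^{2} + 33}{34335 + \left(\left(7585 + 3423\right) - 14701\right)} = \frac{99^{2} + 33}{34335 + \left(11008 - 14701\right)} = \frac{9801 + 33}{34335 - 3693} = \frac{9834}{30642} = 9834 \cdot \frac{1}{30642} = \frac{1639}{5107} \approx 0.32093$)
$\frac{Q}{j{\left(z{\left(-9 \right)} \right)}} = \frac{1639}{5107 \cdot 151} = \frac{1639}{5107} \cdot \frac{1}{151} = \frac{1639}{771157}$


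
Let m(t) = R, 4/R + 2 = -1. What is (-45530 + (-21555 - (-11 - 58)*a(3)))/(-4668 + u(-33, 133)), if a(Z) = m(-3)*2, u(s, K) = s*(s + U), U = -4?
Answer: 22423/1149 ≈ 19.515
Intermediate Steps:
R = -4/3 (R = 4/(-2 - 1) = 4/(-3) = 4*(-⅓) = -4/3 ≈ -1.3333)
m(t) = -4/3
u(s, K) = s*(-4 + s) (u(s, K) = s*(s - 4) = s*(-4 + s))
a(Z) = -8/3 (a(Z) = -4/3*2 = -8/3)
(-45530 + (-21555 - (-11 - 58)*a(3)))/(-4668 + u(-33, 133)) = (-45530 + (-21555 - (-11 - 58)*(-8)/3))/(-4668 - 33*(-4 - 33)) = (-45530 + (-21555 - (-69)*(-8)/3))/(-4668 - 33*(-37)) = (-45530 + (-21555 - 1*184))/(-4668 + 1221) = (-45530 + (-21555 - 184))/(-3447) = (-45530 - 21739)*(-1/3447) = -67269*(-1/3447) = 22423/1149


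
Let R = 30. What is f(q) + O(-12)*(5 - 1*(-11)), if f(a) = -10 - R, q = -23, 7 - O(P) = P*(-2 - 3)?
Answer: -888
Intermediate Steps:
O(P) = 7 + 5*P (O(P) = 7 - P*(-2 - 3) = 7 - P*(-5) = 7 - (-5)*P = 7 + 5*P)
f(a) = -40 (f(a) = -10 - 1*30 = -10 - 30 = -40)
f(q) + O(-12)*(5 - 1*(-11)) = -40 + (7 + 5*(-12))*(5 - 1*(-11)) = -40 + (7 - 60)*(5 + 11) = -40 - 53*16 = -40 - 848 = -888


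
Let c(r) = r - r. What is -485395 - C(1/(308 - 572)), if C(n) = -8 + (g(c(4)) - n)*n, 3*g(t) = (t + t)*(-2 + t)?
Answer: -33829532351/69696 ≈ -4.8539e+5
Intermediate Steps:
c(r) = 0
g(t) = 2*t*(-2 + t)/3 (g(t) = ((t + t)*(-2 + t))/3 = ((2*t)*(-2 + t))/3 = (2*t*(-2 + t))/3 = 2*t*(-2 + t)/3)
C(n) = -8 - n**2 (C(n) = -8 + ((2/3)*0*(-2 + 0) - n)*n = -8 + ((2/3)*0*(-2) - n)*n = -8 + (0 - n)*n = -8 + (-n)*n = -8 - n**2)
-485395 - C(1/(308 - 572)) = -485395 - (-8 - (1/(308 - 572))**2) = -485395 - (-8 - (1/(-264))**2) = -485395 - (-8 - (-1/264)**2) = -485395 - (-8 - 1*1/69696) = -485395 - (-8 - 1/69696) = -485395 - 1*(-557569/69696) = -485395 + 557569/69696 = -33829532351/69696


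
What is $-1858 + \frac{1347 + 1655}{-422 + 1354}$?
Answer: $- \frac{864327}{466} \approx -1854.8$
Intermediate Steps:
$-1858 + \frac{1347 + 1655}{-422 + 1354} = -1858 + \frac{3002}{932} = -1858 + 3002 \cdot \frac{1}{932} = -1858 + \frac{1501}{466} = - \frac{864327}{466}$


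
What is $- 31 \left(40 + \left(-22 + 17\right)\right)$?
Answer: $-1085$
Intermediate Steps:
$- 31 \left(40 + \left(-22 + 17\right)\right) = - 31 \left(40 - 5\right) = \left(-31\right) 35 = -1085$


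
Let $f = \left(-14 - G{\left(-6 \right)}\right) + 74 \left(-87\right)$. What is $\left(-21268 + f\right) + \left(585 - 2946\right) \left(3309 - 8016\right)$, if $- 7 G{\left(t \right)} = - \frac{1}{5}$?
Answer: $\frac{387992744}{35} \approx 1.1086 \cdot 10^{7}$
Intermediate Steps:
$G{\left(t \right)} = \frac{1}{35}$ ($G{\left(t \right)} = - \frac{\left(-1\right) \frac{1}{5}}{7} = \left(- \frac{1}{7}\right) \left(- \frac{1}{5}\right) = \frac{1}{35}$)
$f = - \frac{225821}{35}$ ($f = \left(-14 - \frac{1}{35}\right) + 74 \left(-87\right) = \left(-14 - \frac{1}{35}\right) - 6438 = - \frac{491}{35} - 6438 = - \frac{225821}{35} \approx -6452.0$)
$\left(-21268 + f\right) + \left(585 - 2946\right) \left(3309 - 8016\right) = \left(-21268 - \frac{225821}{35}\right) + \left(585 - 2946\right) \left(3309 - 8016\right) = - \frac{970201}{35} - -11113227 = - \frac{970201}{35} + 11113227 = \frac{387992744}{35}$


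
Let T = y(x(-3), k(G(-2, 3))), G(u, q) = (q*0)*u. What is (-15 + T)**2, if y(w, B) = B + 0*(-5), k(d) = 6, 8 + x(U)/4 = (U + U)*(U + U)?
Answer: 81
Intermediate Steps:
G(u, q) = 0 (G(u, q) = 0*u = 0)
x(U) = -32 + 16*U**2 (x(U) = -32 + 4*((U + U)*(U + U)) = -32 + 4*((2*U)*(2*U)) = -32 + 4*(4*U**2) = -32 + 16*U**2)
y(w, B) = B (y(w, B) = B + 0 = B)
T = 6
(-15 + T)**2 = (-15 + 6)**2 = (-9)**2 = 81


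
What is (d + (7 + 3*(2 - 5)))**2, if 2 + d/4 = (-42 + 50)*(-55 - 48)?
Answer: 10929636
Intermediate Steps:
d = -3304 (d = -8 + 4*((-42 + 50)*(-55 - 48)) = -8 + 4*(8*(-103)) = -8 + 4*(-824) = -8 - 3296 = -3304)
(d + (7 + 3*(2 - 5)))**2 = (-3304 + (7 + 3*(2 - 5)))**2 = (-3304 + (7 + 3*(-3)))**2 = (-3304 + (7 - 9))**2 = (-3304 - 2)**2 = (-3306)**2 = 10929636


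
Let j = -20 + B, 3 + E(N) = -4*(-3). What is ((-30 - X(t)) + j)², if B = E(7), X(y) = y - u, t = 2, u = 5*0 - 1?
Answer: 1936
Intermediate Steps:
E(N) = 9 (E(N) = -3 - 4*(-3) = -3 + 12 = 9)
u = -1 (u = 0 - 1 = -1)
X(y) = 1 + y (X(y) = y - 1*(-1) = y + 1 = 1 + y)
B = 9
j = -11 (j = -20 + 9 = -11)
((-30 - X(t)) + j)² = ((-30 - (1 + 2)) - 11)² = ((-30 - 1*3) - 11)² = ((-30 - 3) - 11)² = (-33 - 11)² = (-44)² = 1936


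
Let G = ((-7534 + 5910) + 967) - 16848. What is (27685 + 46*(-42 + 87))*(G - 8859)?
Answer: -784460820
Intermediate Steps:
G = -17505 (G = (-1624 + 967) - 16848 = -657 - 16848 = -17505)
(27685 + 46*(-42 + 87))*(G - 8859) = (27685 + 46*(-42 + 87))*(-17505 - 8859) = (27685 + 46*45)*(-26364) = (27685 + 2070)*(-26364) = 29755*(-26364) = -784460820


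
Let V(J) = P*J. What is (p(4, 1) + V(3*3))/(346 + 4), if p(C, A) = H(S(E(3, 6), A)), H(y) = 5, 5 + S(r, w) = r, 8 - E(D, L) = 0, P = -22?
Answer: -193/350 ≈ -0.55143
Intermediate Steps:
E(D, L) = 8 (E(D, L) = 8 - 1*0 = 8 + 0 = 8)
S(r, w) = -5 + r
p(C, A) = 5
V(J) = -22*J
(p(4, 1) + V(3*3))/(346 + 4) = (5 - 66*3)/(346 + 4) = (5 - 22*9)/350 = (5 - 198)*(1/350) = -193*1/350 = -193/350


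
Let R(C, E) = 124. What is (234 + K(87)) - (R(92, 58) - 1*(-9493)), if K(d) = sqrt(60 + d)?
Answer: -9383 + 7*sqrt(3) ≈ -9370.9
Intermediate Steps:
(234 + K(87)) - (R(92, 58) - 1*(-9493)) = (234 + sqrt(60 + 87)) - (124 - 1*(-9493)) = (234 + sqrt(147)) - (124 + 9493) = (234 + 7*sqrt(3)) - 1*9617 = (234 + 7*sqrt(3)) - 9617 = -9383 + 7*sqrt(3)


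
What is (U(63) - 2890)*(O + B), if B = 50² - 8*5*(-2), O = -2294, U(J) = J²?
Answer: 308594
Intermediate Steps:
B = 2580 (B = 2500 - 40*(-2) = 2500 + 80 = 2580)
(U(63) - 2890)*(O + B) = (63² - 2890)*(-2294 + 2580) = (3969 - 2890)*286 = 1079*286 = 308594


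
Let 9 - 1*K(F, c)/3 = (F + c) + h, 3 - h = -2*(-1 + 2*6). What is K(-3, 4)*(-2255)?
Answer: 115005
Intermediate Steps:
h = 25 (h = 3 - (-2)*(-1 + 2*6) = 3 - (-2)*(-1 + 12) = 3 - (-2)*11 = 3 - 1*(-22) = 3 + 22 = 25)
K(F, c) = -48 - 3*F - 3*c (K(F, c) = 27 - 3*((F + c) + 25) = 27 - 3*(25 + F + c) = 27 + (-75 - 3*F - 3*c) = -48 - 3*F - 3*c)
K(-3, 4)*(-2255) = (-48 - 3*(-3) - 3*4)*(-2255) = (-48 + 9 - 12)*(-2255) = -51*(-2255) = 115005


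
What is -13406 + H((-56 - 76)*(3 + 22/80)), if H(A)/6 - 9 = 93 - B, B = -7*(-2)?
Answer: -12878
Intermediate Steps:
B = 14
H(A) = 528 (H(A) = 54 + 6*(93 - 1*14) = 54 + 6*(93 - 14) = 54 + 6*79 = 54 + 474 = 528)
-13406 + H((-56 - 76)*(3 + 22/80)) = -13406 + 528 = -12878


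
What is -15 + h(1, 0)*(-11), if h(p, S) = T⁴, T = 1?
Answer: -26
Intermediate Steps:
h(p, S) = 1 (h(p, S) = 1⁴ = 1)
-15 + h(1, 0)*(-11) = -15 + 1*(-11) = -15 - 11 = -26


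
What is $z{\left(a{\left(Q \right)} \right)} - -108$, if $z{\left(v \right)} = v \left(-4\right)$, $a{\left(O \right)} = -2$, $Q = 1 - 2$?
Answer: $116$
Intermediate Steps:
$Q = -1$ ($Q = 1 - 2 = -1$)
$z{\left(v \right)} = - 4 v$
$z{\left(a{\left(Q \right)} \right)} - -108 = \left(-4\right) \left(-2\right) - -108 = 8 + 108 = 116$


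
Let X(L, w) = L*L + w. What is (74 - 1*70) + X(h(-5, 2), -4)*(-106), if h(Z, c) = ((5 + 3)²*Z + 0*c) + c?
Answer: -10718716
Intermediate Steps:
h(Z, c) = c + 64*Z (h(Z, c) = (8²*Z + 0) + c = (64*Z + 0) + c = 64*Z + c = c + 64*Z)
X(L, w) = w + L² (X(L, w) = L² + w = w + L²)
(74 - 1*70) + X(h(-5, 2), -4)*(-106) = (74 - 1*70) + (-4 + (2 + 64*(-5))²)*(-106) = (74 - 70) + (-4 + (2 - 320)²)*(-106) = 4 + (-4 + (-318)²)*(-106) = 4 + (-4 + 101124)*(-106) = 4 + 101120*(-106) = 4 - 10718720 = -10718716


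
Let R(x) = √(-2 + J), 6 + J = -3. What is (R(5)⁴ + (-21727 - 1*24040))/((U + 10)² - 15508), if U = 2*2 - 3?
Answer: 45646/15387 ≈ 2.9665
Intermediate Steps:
J = -9 (J = -6 - 3 = -9)
R(x) = I*√11 (R(x) = √(-2 - 9) = √(-11) = I*√11)
U = 1 (U = 4 - 3 = 1)
(R(5)⁴ + (-21727 - 1*24040))/((U + 10)² - 15508) = ((I*√11)⁴ + (-21727 - 1*24040))/((1 + 10)² - 15508) = (121 + (-21727 - 24040))/(11² - 15508) = (121 - 45767)/(121 - 15508) = -45646/(-15387) = -45646*(-1/15387) = 45646/15387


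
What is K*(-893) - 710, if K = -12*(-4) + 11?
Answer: -53397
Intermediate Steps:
K = 59 (K = 48 + 11 = 59)
K*(-893) - 710 = 59*(-893) - 710 = -52687 - 710 = -53397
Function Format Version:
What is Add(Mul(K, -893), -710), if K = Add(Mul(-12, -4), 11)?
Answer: -53397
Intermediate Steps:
K = 59 (K = Add(48, 11) = 59)
Add(Mul(K, -893), -710) = Add(Mul(59, -893), -710) = Add(-52687, -710) = -53397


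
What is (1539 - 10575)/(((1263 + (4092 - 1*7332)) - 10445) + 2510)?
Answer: 753/826 ≈ 0.91162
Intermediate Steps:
(1539 - 10575)/(((1263 + (4092 - 1*7332)) - 10445) + 2510) = -9036/(((1263 + (4092 - 7332)) - 10445) + 2510) = -9036/(((1263 - 3240) - 10445) + 2510) = -9036/((-1977 - 10445) + 2510) = -9036/(-12422 + 2510) = -9036/(-9912) = -9036*(-1/9912) = 753/826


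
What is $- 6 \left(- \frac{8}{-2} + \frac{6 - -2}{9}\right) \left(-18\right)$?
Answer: $528$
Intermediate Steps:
$- 6 \left(- \frac{8}{-2} + \frac{6 - -2}{9}\right) \left(-18\right) = - 6 \left(\left(-8\right) \left(- \frac{1}{2}\right) + \left(6 + 2\right) \frac{1}{9}\right) \left(-18\right) = - 6 \left(4 + 8 \cdot \frac{1}{9}\right) \left(-18\right) = - 6 \left(4 + \frac{8}{9}\right) \left(-18\right) = \left(-6\right) \frac{44}{9} \left(-18\right) = \left(- \frac{88}{3}\right) \left(-18\right) = 528$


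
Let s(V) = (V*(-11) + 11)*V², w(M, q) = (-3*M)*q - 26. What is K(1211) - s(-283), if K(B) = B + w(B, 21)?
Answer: -250273144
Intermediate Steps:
w(M, q) = -26 - 3*M*q (w(M, q) = -3*M*q - 26 = -26 - 3*M*q)
s(V) = V²*(11 - 11*V) (s(V) = (-11*V + 11)*V² = (11 - 11*V)*V² = V²*(11 - 11*V))
K(B) = -26 - 62*B (K(B) = B + (-26 - 3*B*21) = B + (-26 - 63*B) = -26 - 62*B)
K(1211) - s(-283) = (-26 - 62*1211) - 11*(-283)²*(1 - 1*(-283)) = (-26 - 75082) - 11*80089*(1 + 283) = -75108 - 11*80089*284 = -75108 - 1*250198036 = -75108 - 250198036 = -250273144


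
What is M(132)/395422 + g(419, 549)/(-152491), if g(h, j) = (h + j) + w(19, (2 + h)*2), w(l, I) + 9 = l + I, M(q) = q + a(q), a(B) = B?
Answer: -339705208/30149148101 ≈ -0.011267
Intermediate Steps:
M(q) = 2*q (M(q) = q + q = 2*q)
w(l, I) = -9 + I + l (w(l, I) = -9 + (l + I) = -9 + (I + l) = -9 + I + l)
g(h, j) = 14 + j + 3*h (g(h, j) = (h + j) + (-9 + (2 + h)*2 + 19) = (h + j) + (-9 + (4 + 2*h) + 19) = (h + j) + (14 + 2*h) = 14 + j + 3*h)
M(132)/395422 + g(419, 549)/(-152491) = (2*132)/395422 + (14 + 549 + 3*419)/(-152491) = 264*(1/395422) + (14 + 549 + 1257)*(-1/152491) = 132/197711 + 1820*(-1/152491) = 132/197711 - 1820/152491 = -339705208/30149148101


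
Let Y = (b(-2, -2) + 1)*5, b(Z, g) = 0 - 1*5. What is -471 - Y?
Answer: -451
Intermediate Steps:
b(Z, g) = -5 (b(Z, g) = 0 - 5 = -5)
Y = -20 (Y = (-5 + 1)*5 = -4*5 = -20)
-471 - Y = -471 - 1*(-20) = -471 + 20 = -451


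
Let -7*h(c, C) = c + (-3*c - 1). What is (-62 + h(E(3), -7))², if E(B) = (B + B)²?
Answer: 130321/49 ≈ 2659.6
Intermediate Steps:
E(B) = 4*B² (E(B) = (2*B)² = 4*B²)
h(c, C) = ⅐ + 2*c/7 (h(c, C) = -(c + (-3*c - 1))/7 = -(c + (-1 - 3*c))/7 = -(-1 - 2*c)/7 = ⅐ + 2*c/7)
(-62 + h(E(3), -7))² = (-62 + (⅐ + 2*(4*3²)/7))² = (-62 + (⅐ + 2*(4*9)/7))² = (-62 + (⅐ + (2/7)*36))² = (-62 + (⅐ + 72/7))² = (-62 + 73/7)² = (-361/7)² = 130321/49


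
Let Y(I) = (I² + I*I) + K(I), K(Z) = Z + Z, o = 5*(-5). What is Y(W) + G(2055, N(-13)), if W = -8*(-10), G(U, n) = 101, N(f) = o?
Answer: 13061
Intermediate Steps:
o = -25
N(f) = -25
K(Z) = 2*Z
W = 80
Y(I) = 2*I + 2*I² (Y(I) = (I² + I*I) + 2*I = (I² + I²) + 2*I = 2*I² + 2*I = 2*I + 2*I²)
Y(W) + G(2055, N(-13)) = 2*80*(1 + 80) + 101 = 2*80*81 + 101 = 12960 + 101 = 13061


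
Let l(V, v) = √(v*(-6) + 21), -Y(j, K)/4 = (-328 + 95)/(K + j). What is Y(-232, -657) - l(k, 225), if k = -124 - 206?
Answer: -932/889 - I*√1329 ≈ -1.0484 - 36.455*I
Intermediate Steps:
k = -330
Y(j, K) = 932/(K + j) (Y(j, K) = -4*(-328 + 95)/(K + j) = -(-932)/(K + j) = 932/(K + j))
l(V, v) = √(21 - 6*v) (l(V, v) = √(-6*v + 21) = √(21 - 6*v))
Y(-232, -657) - l(k, 225) = 932/(-657 - 232) - √(21 - 6*225) = 932/(-889) - √(21 - 1350) = 932*(-1/889) - √(-1329) = -932/889 - I*√1329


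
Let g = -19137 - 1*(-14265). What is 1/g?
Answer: -1/4872 ≈ -0.00020525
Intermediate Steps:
g = -4872 (g = -19137 + 14265 = -4872)
1/g = 1/(-4872) = -1/4872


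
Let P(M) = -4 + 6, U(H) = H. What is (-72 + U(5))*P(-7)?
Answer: -134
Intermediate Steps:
P(M) = 2
(-72 + U(5))*P(-7) = (-72 + 5)*2 = -67*2 = -134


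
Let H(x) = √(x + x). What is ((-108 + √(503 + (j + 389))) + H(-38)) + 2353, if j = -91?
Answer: 2245 + 3*√89 + 2*I*√19 ≈ 2273.3 + 8.7178*I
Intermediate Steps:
H(x) = √2*√x (H(x) = √(2*x) = √2*√x)
((-108 + √(503 + (j + 389))) + H(-38)) + 2353 = ((-108 + √(503 + (-91 + 389))) + √2*√(-38)) + 2353 = ((-108 + √(503 + 298)) + √2*(I*√38)) + 2353 = ((-108 + √801) + 2*I*√19) + 2353 = ((-108 + 3*√89) + 2*I*√19) + 2353 = (-108 + 3*√89 + 2*I*√19) + 2353 = 2245 + 3*√89 + 2*I*√19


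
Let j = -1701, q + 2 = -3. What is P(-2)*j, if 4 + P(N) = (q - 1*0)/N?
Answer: 5103/2 ≈ 2551.5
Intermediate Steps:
q = -5 (q = -2 - 3 = -5)
P(N) = -4 - 5/N (P(N) = -4 + (-5 - 1*0)/N = -4 + (-5 + 0)/N = -4 - 5/N)
P(-2)*j = (-4 - 5/(-2))*(-1701) = (-4 - 5*(-½))*(-1701) = (-4 + 5/2)*(-1701) = -3/2*(-1701) = 5103/2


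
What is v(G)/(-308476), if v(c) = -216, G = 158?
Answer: 54/77119 ≈ 0.00070022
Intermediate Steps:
v(G)/(-308476) = -216/(-308476) = -216*(-1/308476) = 54/77119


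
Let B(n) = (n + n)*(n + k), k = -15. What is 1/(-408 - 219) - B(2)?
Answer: 32603/627 ≈ 51.998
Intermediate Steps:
B(n) = 2*n*(-15 + n) (B(n) = (n + n)*(n - 15) = (2*n)*(-15 + n) = 2*n*(-15 + n))
1/(-408 - 219) - B(2) = 1/(-408 - 219) - 2*2*(-15 + 2) = 1/(-627) - 2*2*(-13) = -1/627 - 1*(-52) = -1/627 + 52 = 32603/627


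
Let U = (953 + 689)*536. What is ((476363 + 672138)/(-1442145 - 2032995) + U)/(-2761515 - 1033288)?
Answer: -3058511267179/13187471697420 ≈ -0.23193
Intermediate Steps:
U = 880112 (U = 1642*536 = 880112)
((476363 + 672138)/(-1442145 - 2032995) + U)/(-2761515 - 1033288) = ((476363 + 672138)/(-1442145 - 2032995) + 880112)/(-2761515 - 1033288) = (1148501/(-3475140) + 880112)/(-3794803) = (1148501*(-1/3475140) + 880112)*(-1/3794803) = (-1148501/3475140 + 880112)*(-1/3794803) = (3058511267179/3475140)*(-1/3794803) = -3058511267179/13187471697420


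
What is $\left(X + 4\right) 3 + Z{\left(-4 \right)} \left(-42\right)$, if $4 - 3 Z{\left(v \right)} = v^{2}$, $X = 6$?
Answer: $198$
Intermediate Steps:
$Z{\left(v \right)} = \frac{4}{3} - \frac{v^{2}}{3}$
$\left(X + 4\right) 3 + Z{\left(-4 \right)} \left(-42\right) = \left(6 + 4\right) 3 + \left(\frac{4}{3} - \frac{\left(-4\right)^{2}}{3}\right) \left(-42\right) = 10 \cdot 3 + \left(\frac{4}{3} - \frac{16}{3}\right) \left(-42\right) = 30 + \left(\frac{4}{3} - \frac{16}{3}\right) \left(-42\right) = 30 - -168 = 30 + 168 = 198$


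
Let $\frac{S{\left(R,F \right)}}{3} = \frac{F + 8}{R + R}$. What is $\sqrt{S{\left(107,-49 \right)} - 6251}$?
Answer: $\frac{i \sqrt{286297118}}{214} \approx 79.067 i$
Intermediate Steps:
$S{\left(R,F \right)} = \frac{3 \left(8 + F\right)}{2 R}$ ($S{\left(R,F \right)} = 3 \frac{F + 8}{R + R} = 3 \frac{8 + F}{2 R} = \frac{3 \left(8 + F\right)}{2 R}$)
$\sqrt{S{\left(107,-49 \right)} - 6251} = \sqrt{\frac{3 \left(8 - 49\right)}{2 \cdot 107} - 6251} = \sqrt{\frac{3}{2} \cdot \frac{1}{107} \left(-41\right) - 6251} = \sqrt{- \frac{123}{214} - 6251} = \sqrt{- \frac{1337837}{214}} = \frac{i \sqrt{286297118}}{214}$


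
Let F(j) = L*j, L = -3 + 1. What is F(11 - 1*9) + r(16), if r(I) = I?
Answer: 12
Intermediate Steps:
L = -2
F(j) = -2*j
F(11 - 1*9) + r(16) = -2*(11 - 1*9) + 16 = -2*(11 - 9) + 16 = -2*2 + 16 = -4 + 16 = 12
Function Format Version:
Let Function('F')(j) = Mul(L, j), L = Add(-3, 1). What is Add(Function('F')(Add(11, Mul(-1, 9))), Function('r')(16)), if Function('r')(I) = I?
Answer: 12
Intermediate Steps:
L = -2
Function('F')(j) = Mul(-2, j)
Add(Function('F')(Add(11, Mul(-1, 9))), Function('r')(16)) = Add(Mul(-2, Add(11, Mul(-1, 9))), 16) = Add(Mul(-2, Add(11, -9)), 16) = Add(Mul(-2, 2), 16) = Add(-4, 16) = 12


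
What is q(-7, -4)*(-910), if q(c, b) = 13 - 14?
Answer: 910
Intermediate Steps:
q(c, b) = -1
q(-7, -4)*(-910) = -1*(-910) = 910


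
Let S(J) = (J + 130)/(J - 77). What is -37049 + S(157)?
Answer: -2963633/80 ≈ -37045.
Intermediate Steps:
S(J) = (130 + J)/(-77 + J)
-37049 + S(157) = -37049 + (130 + 157)/(-77 + 157) = -37049 + 287/80 = -2963633/80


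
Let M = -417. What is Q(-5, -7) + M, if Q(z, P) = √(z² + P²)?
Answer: -417 + √74 ≈ -408.40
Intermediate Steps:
Q(z, P) = √(P² + z²)
Q(-5, -7) + M = √((-7)² + (-5)²) - 417 = √(49 + 25) - 417 = √74 - 417 = -417 + √74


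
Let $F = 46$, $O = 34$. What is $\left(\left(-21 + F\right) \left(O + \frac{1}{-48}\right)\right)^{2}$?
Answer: $\frac{1662600625}{2304} \approx 7.2162 \cdot 10^{5}$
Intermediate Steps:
$\left(\left(-21 + F\right) \left(O + \frac{1}{-48}\right)\right)^{2} = \left(\left(-21 + 46\right) \left(34 + \frac{1}{-48}\right)\right)^{2} = \left(25 \left(34 - \frac{1}{48}\right)\right)^{2} = \left(25 \cdot \frac{1631}{48}\right)^{2} = \left(\frac{40775}{48}\right)^{2} = \frac{1662600625}{2304}$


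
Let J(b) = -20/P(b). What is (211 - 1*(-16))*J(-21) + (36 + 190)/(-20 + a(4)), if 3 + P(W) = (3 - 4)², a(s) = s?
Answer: 18047/8 ≈ 2255.9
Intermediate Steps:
P(W) = -2 (P(W) = -3 + (3 - 4)² = -3 + (-1)² = -3 + 1 = -2)
J(b) = 10 (J(b) = -20/(-2) = -20*(-½) = 10)
(211 - 1*(-16))*J(-21) + (36 + 190)/(-20 + a(4)) = (211 - 1*(-16))*10 + (36 + 190)/(-20 + 4) = (211 + 16)*10 + 226/(-16) = 227*10 + 226*(-1/16) = 2270 - 113/8 = 18047/8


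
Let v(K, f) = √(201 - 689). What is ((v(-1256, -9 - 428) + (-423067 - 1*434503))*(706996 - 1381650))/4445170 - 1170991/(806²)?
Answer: 37585016780973261/288774245812 - 674654*I*√122/2222585 ≈ 1.3015e+5 - 3.3528*I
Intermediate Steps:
v(K, f) = 2*I*√122 (v(K, f) = √(-488) = 2*I*√122)
((v(-1256, -9 - 428) + (-423067 - 1*434503))*(706996 - 1381650))/4445170 - 1170991/(806²) = ((2*I*√122 + (-423067 - 1*434503))*(706996 - 1381650))/4445170 - 1170991/(806²) = ((2*I*√122 + (-423067 - 434503))*(-674654))*(1/4445170) - 1170991/649636 = ((2*I*√122 - 857570)*(-674654))*(1/4445170) - 1170991*1/649636 = ((-857570 + 2*I*√122)*(-674654))*(1/4445170) - 1170991/649636 = (578563030780 - 1349308*I*√122)*(1/4445170) - 1170991/649636 = (57856303078/444517 - 674654*I*√122/2222585) - 1170991/649636 = 37585016780973261/288774245812 - 674654*I*√122/2222585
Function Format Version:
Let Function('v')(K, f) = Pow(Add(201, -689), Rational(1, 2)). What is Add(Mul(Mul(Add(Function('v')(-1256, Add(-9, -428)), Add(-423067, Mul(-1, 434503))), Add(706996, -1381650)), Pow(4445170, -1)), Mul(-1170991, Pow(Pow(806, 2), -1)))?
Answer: Add(Rational(37585016780973261, 288774245812), Mul(Rational(-674654, 2222585), I, Pow(122, Rational(1, 2)))) ≈ Add(1.3015e+5, Mul(-3.3528, I))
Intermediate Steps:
Function('v')(K, f) = Mul(2, I, Pow(122, Rational(1, 2))) (Function('v')(K, f) = Pow(-488, Rational(1, 2)) = Mul(2, I, Pow(122, Rational(1, 2))))
Add(Mul(Mul(Add(Function('v')(-1256, Add(-9, -428)), Add(-423067, Mul(-1, 434503))), Add(706996, -1381650)), Pow(4445170, -1)), Mul(-1170991, Pow(Pow(806, 2), -1))) = Add(Mul(Mul(Add(Mul(2, I, Pow(122, Rational(1, 2))), Add(-423067, Mul(-1, 434503))), Add(706996, -1381650)), Pow(4445170, -1)), Mul(-1170991, Pow(Pow(806, 2), -1))) = Add(Mul(Mul(Add(Mul(2, I, Pow(122, Rational(1, 2))), Add(-423067, -434503)), -674654), Rational(1, 4445170)), Mul(-1170991, Pow(649636, -1))) = Add(Mul(Mul(Add(Mul(2, I, Pow(122, Rational(1, 2))), -857570), -674654), Rational(1, 4445170)), Mul(-1170991, Rational(1, 649636))) = Add(Mul(Mul(Add(-857570, Mul(2, I, Pow(122, Rational(1, 2)))), -674654), Rational(1, 4445170)), Rational(-1170991, 649636)) = Add(Mul(Add(578563030780, Mul(-1349308, I, Pow(122, Rational(1, 2)))), Rational(1, 4445170)), Rational(-1170991, 649636)) = Add(Add(Rational(57856303078, 444517), Mul(Rational(-674654, 2222585), I, Pow(122, Rational(1, 2)))), Rational(-1170991, 649636)) = Add(Rational(37585016780973261, 288774245812), Mul(Rational(-674654, 2222585), I, Pow(122, Rational(1, 2))))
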